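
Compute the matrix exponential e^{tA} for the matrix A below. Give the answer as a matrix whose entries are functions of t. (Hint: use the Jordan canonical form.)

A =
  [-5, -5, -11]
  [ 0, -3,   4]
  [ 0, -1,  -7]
e^{tA} =
  [exp(-5*t), t^2*exp(-5*t)/2 - 5*t*exp(-5*t), t^2*exp(-5*t) - 11*t*exp(-5*t)]
  [0, 2*t*exp(-5*t) + exp(-5*t), 4*t*exp(-5*t)]
  [0, -t*exp(-5*t), -2*t*exp(-5*t) + exp(-5*t)]

Strategy: write A = P · J · P⁻¹ where J is a Jordan canonical form, so e^{tA} = P · e^{tJ} · P⁻¹, and e^{tJ} can be computed block-by-block.

A has Jordan form
J =
  [-5,  1,  0]
  [ 0, -5,  1]
  [ 0,  0, -5]
(up to reordering of blocks).

Per-block formulas:
  For a 3×3 Jordan block J_3(-5): exp(t · J_3(-5)) = e^(-5t)·(I + t·N + (t^2/2)·N^2), where N is the 3×3 nilpotent shift.

After assembling e^{tJ} and conjugating by P, we get:

e^{tA} =
  [exp(-5*t), t^2*exp(-5*t)/2 - 5*t*exp(-5*t), t^2*exp(-5*t) - 11*t*exp(-5*t)]
  [0, 2*t*exp(-5*t) + exp(-5*t), 4*t*exp(-5*t)]
  [0, -t*exp(-5*t), -2*t*exp(-5*t) + exp(-5*t)]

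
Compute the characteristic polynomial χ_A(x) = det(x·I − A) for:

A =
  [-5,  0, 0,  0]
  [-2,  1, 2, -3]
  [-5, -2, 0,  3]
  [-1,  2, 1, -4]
x^4 + 8*x^3 + 18*x^2 + 16*x + 5

Expanding det(x·I − A) (e.g. by cofactor expansion or by noting that A is similar to its Jordan form J, which has the same characteristic polynomial as A) gives
  χ_A(x) = x^4 + 8*x^3 + 18*x^2 + 16*x + 5
which factors as (x + 1)^3*(x + 5). The eigenvalues (with algebraic multiplicities) are λ = -5 with multiplicity 1, λ = -1 with multiplicity 3.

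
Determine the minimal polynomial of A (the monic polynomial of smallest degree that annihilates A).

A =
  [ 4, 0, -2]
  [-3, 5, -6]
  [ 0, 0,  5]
x^2 - 9*x + 20

The characteristic polynomial is χ_A(x) = (x - 5)^2*(x - 4), so the eigenvalues are known. The minimal polynomial is
  m_A(x) = Π_λ (x − λ)^{k_λ}
where k_λ is the size of the *largest* Jordan block for λ (equivalently, the smallest k with (A − λI)^k v = 0 for every generalised eigenvector v of λ).

  λ = 4: largest Jordan block has size 1, contributing (x − 4)
  λ = 5: largest Jordan block has size 1, contributing (x − 5)

So m_A(x) = (x - 5)*(x - 4) = x^2 - 9*x + 20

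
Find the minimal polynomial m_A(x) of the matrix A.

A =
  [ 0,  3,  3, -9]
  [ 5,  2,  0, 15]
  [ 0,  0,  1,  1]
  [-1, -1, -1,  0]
x^4 - 3*x^3 - 6*x^2 + 28*x - 24

The characteristic polynomial is χ_A(x) = (x - 2)^3*(x + 3), so the eigenvalues are known. The minimal polynomial is
  m_A(x) = Π_λ (x − λ)^{k_λ}
where k_λ is the size of the *largest* Jordan block for λ (equivalently, the smallest k with (A − λI)^k v = 0 for every generalised eigenvector v of λ).

  λ = -3: largest Jordan block has size 1, contributing (x + 3)
  λ = 2: largest Jordan block has size 3, contributing (x − 2)^3

So m_A(x) = (x - 2)^3*(x + 3) = x^4 - 3*x^3 - 6*x^2 + 28*x - 24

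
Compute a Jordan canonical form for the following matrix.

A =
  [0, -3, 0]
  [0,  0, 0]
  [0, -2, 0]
J_2(0) ⊕ J_1(0)

The characteristic polynomial is
  det(x·I − A) = x^3

Eigenvalues and multiplicities (the geometric multiplicity of λ is n − rank(A − λI), which equals the number of Jordan blocks for λ):
  λ = 0: algebraic multiplicity = 3, geometric multiplicity = 2

Determining the block sizes for each eigenvalue:
  λ = 0: 2 blocks summing to 3 forces exactly one block of size 2 and the rest size 1 → block sizes [2, 1]

Assembling the blocks gives a Jordan form
J =
  [0, 1, 0]
  [0, 0, 0]
  [0, 0, 0]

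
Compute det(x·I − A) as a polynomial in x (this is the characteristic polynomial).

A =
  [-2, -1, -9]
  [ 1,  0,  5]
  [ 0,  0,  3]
x^3 - x^2 - 5*x - 3

Expanding det(x·I − A) (e.g. by cofactor expansion or by noting that A is similar to its Jordan form J, which has the same characteristic polynomial as A) gives
  χ_A(x) = x^3 - x^2 - 5*x - 3
which factors as (x - 3)*(x + 1)^2. The eigenvalues (with algebraic multiplicities) are λ = -1 with multiplicity 2, λ = 3 with multiplicity 1.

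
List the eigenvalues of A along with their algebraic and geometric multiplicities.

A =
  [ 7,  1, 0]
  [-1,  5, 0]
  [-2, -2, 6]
λ = 6: alg = 3, geom = 2

Step 1 — factor the characteristic polynomial to read off the algebraic multiplicities:
  χ_A(x) = (x - 6)^3

Step 2 — compute geometric multiplicities via the rank-nullity identity g(λ) = n − rank(A − λI):
  rank(A − (6)·I) = 1, so dim ker(A − (6)·I) = n − 1 = 2

Summary:
  λ = 6: algebraic multiplicity = 3, geometric multiplicity = 2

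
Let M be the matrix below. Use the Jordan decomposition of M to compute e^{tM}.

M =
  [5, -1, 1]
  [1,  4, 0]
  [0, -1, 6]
e^{tM} =
  [-t^2*exp(5*t)/2 + exp(5*t), -t*exp(5*t), t^2*exp(5*t)/2 + t*exp(5*t)]
  [-t^2*exp(5*t)/2 + t*exp(5*t), -t*exp(5*t) + exp(5*t), t^2*exp(5*t)/2]
  [-t^2*exp(5*t)/2, -t*exp(5*t), t^2*exp(5*t)/2 + t*exp(5*t) + exp(5*t)]

Strategy: write M = P · J · P⁻¹ where J is a Jordan canonical form, so e^{tM} = P · e^{tJ} · P⁻¹, and e^{tJ} can be computed block-by-block.

M has Jordan form
J =
  [5, 1, 0]
  [0, 5, 1]
  [0, 0, 5]
(up to reordering of blocks).

Per-block formulas:
  For a 3×3 Jordan block J_3(5): exp(t · J_3(5)) = e^(5t)·(I + t·N + (t^2/2)·N^2), where N is the 3×3 nilpotent shift.

After assembling e^{tJ} and conjugating by P, we get:

e^{tM} =
  [-t^2*exp(5*t)/2 + exp(5*t), -t*exp(5*t), t^2*exp(5*t)/2 + t*exp(5*t)]
  [-t^2*exp(5*t)/2 + t*exp(5*t), -t*exp(5*t) + exp(5*t), t^2*exp(5*t)/2]
  [-t^2*exp(5*t)/2, -t*exp(5*t), t^2*exp(5*t)/2 + t*exp(5*t) + exp(5*t)]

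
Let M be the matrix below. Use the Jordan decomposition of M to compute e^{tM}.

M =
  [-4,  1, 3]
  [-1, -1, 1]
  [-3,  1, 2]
e^{tM} =
  [-t^2*exp(-t)/2 - 3*t*exp(-t) + exp(-t), t*exp(-t), t^2*exp(-t)/2 + 3*t*exp(-t)]
  [-t*exp(-t), exp(-t), t*exp(-t)]
  [-t^2*exp(-t)/2 - 3*t*exp(-t), t*exp(-t), t^2*exp(-t)/2 + 3*t*exp(-t) + exp(-t)]

Strategy: write M = P · J · P⁻¹ where J is a Jordan canonical form, so e^{tM} = P · e^{tJ} · P⁻¹, and e^{tJ} can be computed block-by-block.

M has Jordan form
J =
  [-1,  1,  0]
  [ 0, -1,  1]
  [ 0,  0, -1]
(up to reordering of blocks).

Per-block formulas:
  For a 3×3 Jordan block J_3(-1): exp(t · J_3(-1)) = e^(-1t)·(I + t·N + (t^2/2)·N^2), where N is the 3×3 nilpotent shift.

After assembling e^{tJ} and conjugating by P, we get:

e^{tM} =
  [-t^2*exp(-t)/2 - 3*t*exp(-t) + exp(-t), t*exp(-t), t^2*exp(-t)/2 + 3*t*exp(-t)]
  [-t*exp(-t), exp(-t), t*exp(-t)]
  [-t^2*exp(-t)/2 - 3*t*exp(-t), t*exp(-t), t^2*exp(-t)/2 + 3*t*exp(-t) + exp(-t)]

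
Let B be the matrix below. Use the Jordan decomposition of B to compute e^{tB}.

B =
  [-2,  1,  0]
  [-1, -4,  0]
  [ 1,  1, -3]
e^{tB} =
  [t*exp(-3*t) + exp(-3*t), t*exp(-3*t), 0]
  [-t*exp(-3*t), -t*exp(-3*t) + exp(-3*t), 0]
  [t*exp(-3*t), t*exp(-3*t), exp(-3*t)]

Strategy: write B = P · J · P⁻¹ where J is a Jordan canonical form, so e^{tB} = P · e^{tJ} · P⁻¹, and e^{tJ} can be computed block-by-block.

B has Jordan form
J =
  [-3,  1,  0]
  [ 0, -3,  0]
  [ 0,  0, -3]
(up to reordering of blocks).

Per-block formulas:
  For a 1×1 block at λ = -3: exp(t · [-3]) = [e^(-3t)].
  For a 2×2 Jordan block J_2(-3): exp(t · J_2(-3)) = e^(-3t)·(I + t·N), where N is the 2×2 nilpotent shift.

After assembling e^{tJ} and conjugating by P, we get:

e^{tB} =
  [t*exp(-3*t) + exp(-3*t), t*exp(-3*t), 0]
  [-t*exp(-3*t), -t*exp(-3*t) + exp(-3*t), 0]
  [t*exp(-3*t), t*exp(-3*t), exp(-3*t)]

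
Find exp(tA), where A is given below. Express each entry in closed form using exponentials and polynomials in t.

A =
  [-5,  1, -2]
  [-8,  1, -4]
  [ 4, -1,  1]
e^{tA} =
  [-4*t*exp(-t) + exp(-t), t*exp(-t), -2*t*exp(-t)]
  [-8*t*exp(-t), 2*t*exp(-t) + exp(-t), -4*t*exp(-t)]
  [4*t*exp(-t), -t*exp(-t), 2*t*exp(-t) + exp(-t)]

Strategy: write A = P · J · P⁻¹ where J is a Jordan canonical form, so e^{tA} = P · e^{tJ} · P⁻¹, and e^{tJ} can be computed block-by-block.

A has Jordan form
J =
  [-1,  1,  0]
  [ 0, -1,  0]
  [ 0,  0, -1]
(up to reordering of blocks).

Per-block formulas:
  For a 1×1 block at λ = -1: exp(t · [-1]) = [e^(-1t)].
  For a 2×2 Jordan block J_2(-1): exp(t · J_2(-1)) = e^(-1t)·(I + t·N), where N is the 2×2 nilpotent shift.

After assembling e^{tJ} and conjugating by P, we get:

e^{tA} =
  [-4*t*exp(-t) + exp(-t), t*exp(-t), -2*t*exp(-t)]
  [-8*t*exp(-t), 2*t*exp(-t) + exp(-t), -4*t*exp(-t)]
  [4*t*exp(-t), -t*exp(-t), 2*t*exp(-t) + exp(-t)]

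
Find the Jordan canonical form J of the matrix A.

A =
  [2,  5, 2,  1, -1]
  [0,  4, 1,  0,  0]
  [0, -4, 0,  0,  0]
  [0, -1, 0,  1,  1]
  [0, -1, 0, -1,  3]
J_3(2) ⊕ J_1(2) ⊕ J_1(2)

The characteristic polynomial is
  det(x·I − A) = x^5 - 10*x^4 + 40*x^3 - 80*x^2 + 80*x - 32 = (x - 2)^5

Eigenvalues and multiplicities (the geometric multiplicity of λ is n − rank(A − λI), which equals the number of Jordan blocks for λ):
  λ = 2: algebraic multiplicity = 5, geometric multiplicity = 3

Determining the block sizes for each eigenvalue:
  λ = 2: with am = 5 and gm = 3, the partition is not yet determined (e.g. several partitions of 5 into 3 parts exist). Let N = A − (2)·I. Computing rank(N^1) = 2, rank(N^2) = 1, rank(N^3) = 0; the number of blocks of size ≥ j is rank(N^{j−1}) − rank(N^j), giving [3, 1, 1]. So we have 1 block(s) of size 3, 2 block(s) of size 1 → block sizes [3, 1, 1]

Assembling the blocks gives a Jordan form
J =
  [2, 1, 0, 0, 0]
  [0, 2, 1, 0, 0]
  [0, 0, 2, 0, 0]
  [0, 0, 0, 2, 0]
  [0, 0, 0, 0, 2]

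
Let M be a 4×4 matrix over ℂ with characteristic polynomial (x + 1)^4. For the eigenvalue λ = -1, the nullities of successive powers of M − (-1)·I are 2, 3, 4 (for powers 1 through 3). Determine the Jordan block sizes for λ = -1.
Block sizes for λ = -1: [3, 1]

From the dimensions of kernels of powers, the number of Jordan blocks of size at least j is d_j − d_{j−1} where d_j = dim ker(N^j) (with d_0 = 0). Computing the differences gives [2, 1, 1].
The number of blocks of size exactly k is (#blocks of size ≥ k) − (#blocks of size ≥ k + 1), so the partition is: 1 block(s) of size 1, 1 block(s) of size 3.
In nonincreasing order the block sizes are [3, 1].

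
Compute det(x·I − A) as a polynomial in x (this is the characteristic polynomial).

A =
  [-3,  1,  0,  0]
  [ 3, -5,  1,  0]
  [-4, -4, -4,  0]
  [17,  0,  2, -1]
x^4 + 13*x^3 + 60*x^2 + 112*x + 64

Expanding det(x·I − A) (e.g. by cofactor expansion or by noting that A is similar to its Jordan form J, which has the same characteristic polynomial as A) gives
  χ_A(x) = x^4 + 13*x^3 + 60*x^2 + 112*x + 64
which factors as (x + 1)*(x + 4)^3. The eigenvalues (with algebraic multiplicities) are λ = -4 with multiplicity 3, λ = -1 with multiplicity 1.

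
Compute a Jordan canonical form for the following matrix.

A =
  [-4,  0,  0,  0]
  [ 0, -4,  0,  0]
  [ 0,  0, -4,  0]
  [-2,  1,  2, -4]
J_2(-4) ⊕ J_1(-4) ⊕ J_1(-4)

The characteristic polynomial is
  det(x·I − A) = x^4 + 16*x^3 + 96*x^2 + 256*x + 256 = (x + 4)^4

Eigenvalues and multiplicities (the geometric multiplicity of λ is n − rank(A − λI), which equals the number of Jordan blocks for λ):
  λ = -4: algebraic multiplicity = 4, geometric multiplicity = 3

Determining the block sizes for each eigenvalue:
  λ = -4: 3 blocks summing to 4 forces exactly one block of size 2 and the rest size 1 → block sizes [2, 1, 1]

Assembling the blocks gives a Jordan form
J =
  [-4,  1,  0,  0]
  [ 0, -4,  0,  0]
  [ 0,  0, -4,  0]
  [ 0,  0,  0, -4]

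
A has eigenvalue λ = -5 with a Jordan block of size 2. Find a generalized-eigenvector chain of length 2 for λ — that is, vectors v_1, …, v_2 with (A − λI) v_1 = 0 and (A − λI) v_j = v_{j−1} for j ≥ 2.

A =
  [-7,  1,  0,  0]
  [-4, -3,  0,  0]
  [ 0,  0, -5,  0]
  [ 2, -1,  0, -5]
A Jordan chain for λ = -5 of length 2:
v_1 = (-2, -4, 0, 2)ᵀ
v_2 = (1, 0, 0, 0)ᵀ

Let N = A − (-5)·I. We want v_2 with N^2 v_2 = 0 but N^1 v_2 ≠ 0; then v_{j-1} := N · v_j for j = 2, …, 2.

Pick v_2 = (1, 0, 0, 0)ᵀ.
Then v_1 = N · v_2 = (-2, -4, 0, 2)ᵀ.

Sanity check: (A − (-5)·I) v_1 = (0, 0, 0, 0)ᵀ = 0. ✓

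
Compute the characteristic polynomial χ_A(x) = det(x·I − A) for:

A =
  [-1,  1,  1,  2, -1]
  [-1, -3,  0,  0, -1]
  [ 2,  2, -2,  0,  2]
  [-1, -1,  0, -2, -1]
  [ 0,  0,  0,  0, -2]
x^5 + 10*x^4 + 40*x^3 + 80*x^2 + 80*x + 32

Expanding det(x·I − A) (e.g. by cofactor expansion or by noting that A is similar to its Jordan form J, which has the same characteristic polynomial as A) gives
  χ_A(x) = x^5 + 10*x^4 + 40*x^3 + 80*x^2 + 80*x + 32
which factors as (x + 2)^5. The eigenvalues (with algebraic multiplicities) are λ = -2 with multiplicity 5.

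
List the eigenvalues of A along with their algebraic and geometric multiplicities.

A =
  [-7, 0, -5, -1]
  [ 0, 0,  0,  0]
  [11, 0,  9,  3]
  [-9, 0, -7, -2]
λ = 0: alg = 4, geom = 2

Step 1 — factor the characteristic polynomial to read off the algebraic multiplicities:
  χ_A(x) = x^4

Step 2 — compute geometric multiplicities via the rank-nullity identity g(λ) = n − rank(A − λI):
  rank(A − (0)·I) = 2, so dim ker(A − (0)·I) = n − 2 = 2

Summary:
  λ = 0: algebraic multiplicity = 4, geometric multiplicity = 2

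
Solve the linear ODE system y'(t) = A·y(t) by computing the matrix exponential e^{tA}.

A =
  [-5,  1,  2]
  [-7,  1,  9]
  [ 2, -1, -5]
e^{tA} =
  [t^2*exp(-3*t)/2 - 2*t*exp(-3*t) + exp(-3*t), t*exp(-3*t), t^2*exp(-3*t)/2 + 2*t*exp(-3*t)]
  [2*t^2*exp(-3*t) - 7*t*exp(-3*t), 4*t*exp(-3*t) + exp(-3*t), 2*t^2*exp(-3*t) + 9*t*exp(-3*t)]
  [-t^2*exp(-3*t)/2 + 2*t*exp(-3*t), -t*exp(-3*t), -t^2*exp(-3*t)/2 - 2*t*exp(-3*t) + exp(-3*t)]

Strategy: write A = P · J · P⁻¹ where J is a Jordan canonical form, so e^{tA} = P · e^{tJ} · P⁻¹, and e^{tJ} can be computed block-by-block.

A has Jordan form
J =
  [-3,  1,  0]
  [ 0, -3,  1]
  [ 0,  0, -3]
(up to reordering of blocks).

Per-block formulas:
  For a 3×3 Jordan block J_3(-3): exp(t · J_3(-3)) = e^(-3t)·(I + t·N + (t^2/2)·N^2), where N is the 3×3 nilpotent shift.

After assembling e^{tJ} and conjugating by P, we get:

e^{tA} =
  [t^2*exp(-3*t)/2 - 2*t*exp(-3*t) + exp(-3*t), t*exp(-3*t), t^2*exp(-3*t)/2 + 2*t*exp(-3*t)]
  [2*t^2*exp(-3*t) - 7*t*exp(-3*t), 4*t*exp(-3*t) + exp(-3*t), 2*t^2*exp(-3*t) + 9*t*exp(-3*t)]
  [-t^2*exp(-3*t)/2 + 2*t*exp(-3*t), -t*exp(-3*t), -t^2*exp(-3*t)/2 - 2*t*exp(-3*t) + exp(-3*t)]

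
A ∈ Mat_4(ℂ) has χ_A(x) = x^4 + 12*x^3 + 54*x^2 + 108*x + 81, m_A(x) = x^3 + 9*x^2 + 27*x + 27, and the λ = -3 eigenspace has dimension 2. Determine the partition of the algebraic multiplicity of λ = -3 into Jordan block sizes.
Block sizes for λ = -3: [3, 1]

Step 1 — from the characteristic polynomial, algebraic multiplicity of λ = -3 is 4. From dim ker(A − (-3)·I) = 2, there are exactly 2 Jordan blocks for λ = -3.
Step 2 — from the minimal polynomial, the factor (x + 3)^3 tells us the largest block for λ = -3 has size 3.
Step 3 — with total size 4, 2 blocks, and largest block 3, the block sizes (in nonincreasing order) are [3, 1].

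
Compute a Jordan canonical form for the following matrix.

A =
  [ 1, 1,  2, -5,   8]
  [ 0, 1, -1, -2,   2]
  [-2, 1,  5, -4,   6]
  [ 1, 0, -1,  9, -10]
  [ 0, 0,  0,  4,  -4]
J_2(2) ⊕ J_2(2) ⊕ J_1(4)

The characteristic polynomial is
  det(x·I − A) = x^5 - 12*x^4 + 56*x^3 - 128*x^2 + 144*x - 64 = (x - 4)*(x - 2)^4

Eigenvalues and multiplicities (the geometric multiplicity of λ is n − rank(A − λI), which equals the number of Jordan blocks for λ):
  λ = 2: algebraic multiplicity = 4, geometric multiplicity = 2
  λ = 4: algebraic multiplicity = 1, geometric multiplicity = 1

Determining the block sizes for each eigenvalue:
  λ = 2: with am = 4 and gm = 2, the partition is not yet determined (e.g. several partitions of 4 into 2 parts exist). Let N = A − (2)·I. Computing rank(N^1) = 3, rank(N^2) = 1; the number of blocks of size ≥ j is rank(N^{j−1}) − rank(N^j), giving [2, 2]. So we have 2 block(s) of size 2 → block sizes [2, 2]
  λ = 4: one block (gm = 1), so the single block has size am = 1 → block sizes [1]

Assembling the blocks gives a Jordan form
J =
  [2, 1, 0, 0, 0]
  [0, 2, 0, 0, 0]
  [0, 0, 2, 1, 0]
  [0, 0, 0, 2, 0]
  [0, 0, 0, 0, 4]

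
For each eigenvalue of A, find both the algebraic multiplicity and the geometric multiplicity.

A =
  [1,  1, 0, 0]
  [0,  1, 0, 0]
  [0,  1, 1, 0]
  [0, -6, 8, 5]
λ = 1: alg = 3, geom = 2; λ = 5: alg = 1, geom = 1

Step 1 — factor the characteristic polynomial to read off the algebraic multiplicities:
  χ_A(x) = (x - 5)*(x - 1)^3

Step 2 — compute geometric multiplicities via the rank-nullity identity g(λ) = n − rank(A − λI):
  rank(A − (1)·I) = 2, so dim ker(A − (1)·I) = n − 2 = 2
  rank(A − (5)·I) = 3, so dim ker(A − (5)·I) = n − 3 = 1

Summary:
  λ = 1: algebraic multiplicity = 3, geometric multiplicity = 2
  λ = 5: algebraic multiplicity = 1, geometric multiplicity = 1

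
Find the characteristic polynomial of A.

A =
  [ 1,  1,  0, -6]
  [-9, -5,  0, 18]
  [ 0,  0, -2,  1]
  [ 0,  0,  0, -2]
x^4 + 8*x^3 + 24*x^2 + 32*x + 16

Expanding det(x·I − A) (e.g. by cofactor expansion or by noting that A is similar to its Jordan form J, which has the same characteristic polynomial as A) gives
  χ_A(x) = x^4 + 8*x^3 + 24*x^2 + 32*x + 16
which factors as (x + 2)^4. The eigenvalues (with algebraic multiplicities) are λ = -2 with multiplicity 4.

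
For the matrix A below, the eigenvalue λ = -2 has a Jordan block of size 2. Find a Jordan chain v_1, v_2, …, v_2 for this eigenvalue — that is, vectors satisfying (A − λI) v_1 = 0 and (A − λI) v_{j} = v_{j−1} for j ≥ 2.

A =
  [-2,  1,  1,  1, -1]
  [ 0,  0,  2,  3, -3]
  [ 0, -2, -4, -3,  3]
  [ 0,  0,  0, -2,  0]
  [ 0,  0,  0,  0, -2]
A Jordan chain for λ = -2 of length 2:
v_1 = (1, 2, -2, 0, 0)ᵀ
v_2 = (0, 1, 0, 0, 0)ᵀ

Let N = A − (-2)·I. We want v_2 with N^2 v_2 = 0 but N^1 v_2 ≠ 0; then v_{j-1} := N · v_j for j = 2, …, 2.

Pick v_2 = (0, 1, 0, 0, 0)ᵀ.
Then v_1 = N · v_2 = (1, 2, -2, 0, 0)ᵀ.

Sanity check: (A − (-2)·I) v_1 = (0, 0, 0, 0, 0)ᵀ = 0. ✓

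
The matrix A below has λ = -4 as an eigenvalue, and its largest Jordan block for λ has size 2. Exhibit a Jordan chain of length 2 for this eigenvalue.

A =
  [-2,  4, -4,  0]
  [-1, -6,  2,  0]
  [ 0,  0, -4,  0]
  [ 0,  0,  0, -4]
A Jordan chain for λ = -4 of length 2:
v_1 = (2, -1, 0, 0)ᵀ
v_2 = (1, 0, 0, 0)ᵀ

Let N = A − (-4)·I. We want v_2 with N^2 v_2 = 0 but N^1 v_2 ≠ 0; then v_{j-1} := N · v_j for j = 2, …, 2.

Pick v_2 = (1, 0, 0, 0)ᵀ.
Then v_1 = N · v_2 = (2, -1, 0, 0)ᵀ.

Sanity check: (A − (-4)·I) v_1 = (0, 0, 0, 0)ᵀ = 0. ✓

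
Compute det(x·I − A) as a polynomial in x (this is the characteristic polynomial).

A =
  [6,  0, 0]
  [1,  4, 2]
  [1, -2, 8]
x^3 - 18*x^2 + 108*x - 216

Expanding det(x·I − A) (e.g. by cofactor expansion or by noting that A is similar to its Jordan form J, which has the same characteristic polynomial as A) gives
  χ_A(x) = x^3 - 18*x^2 + 108*x - 216
which factors as (x - 6)^3. The eigenvalues (with algebraic multiplicities) are λ = 6 with multiplicity 3.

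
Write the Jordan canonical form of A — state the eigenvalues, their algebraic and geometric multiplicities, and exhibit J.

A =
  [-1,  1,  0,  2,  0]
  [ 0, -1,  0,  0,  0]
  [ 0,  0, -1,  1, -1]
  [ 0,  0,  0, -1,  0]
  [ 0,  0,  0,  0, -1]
J_2(-1) ⊕ J_2(-1) ⊕ J_1(-1)

The characteristic polynomial is
  det(x·I − A) = x^5 + 5*x^4 + 10*x^3 + 10*x^2 + 5*x + 1 = (x + 1)^5

Eigenvalues and multiplicities (the geometric multiplicity of λ is n − rank(A − λI), which equals the number of Jordan blocks for λ):
  λ = -1: algebraic multiplicity = 5, geometric multiplicity = 3

Determining the block sizes for each eigenvalue:
  λ = -1: with am = 5 and gm = 3, the partition is not yet determined (e.g. several partitions of 5 into 3 parts exist). Let N = A − (-1)·I. Computing rank(N^1) = 2, rank(N^2) = 0; the number of blocks of size ≥ j is rank(N^{j−1}) − rank(N^j), giving [3, 2]. So we have 2 block(s) of size 2, 1 block(s) of size 1 → block sizes [2, 2, 1]

Assembling the blocks gives a Jordan form
J =
  [-1,  1,  0,  0,  0]
  [ 0, -1,  0,  0,  0]
  [ 0,  0, -1,  1,  0]
  [ 0,  0,  0, -1,  0]
  [ 0,  0,  0,  0, -1]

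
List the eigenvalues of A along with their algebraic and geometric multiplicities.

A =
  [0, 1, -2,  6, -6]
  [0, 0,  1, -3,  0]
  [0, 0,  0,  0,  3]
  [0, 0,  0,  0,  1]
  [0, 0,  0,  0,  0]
λ = 0: alg = 5, geom = 2

Step 1 — factor the characteristic polynomial to read off the algebraic multiplicities:
  χ_A(x) = x^5

Step 2 — compute geometric multiplicities via the rank-nullity identity g(λ) = n − rank(A − λI):
  rank(A − (0)·I) = 3, so dim ker(A − (0)·I) = n − 3 = 2

Summary:
  λ = 0: algebraic multiplicity = 5, geometric multiplicity = 2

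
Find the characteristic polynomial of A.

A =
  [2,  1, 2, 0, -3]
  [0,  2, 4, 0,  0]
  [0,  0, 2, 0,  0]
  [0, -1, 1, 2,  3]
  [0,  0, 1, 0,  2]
x^5 - 10*x^4 + 40*x^3 - 80*x^2 + 80*x - 32

Expanding det(x·I − A) (e.g. by cofactor expansion or by noting that A is similar to its Jordan form J, which has the same characteristic polynomial as A) gives
  χ_A(x) = x^5 - 10*x^4 + 40*x^3 - 80*x^2 + 80*x - 32
which factors as (x - 2)^5. The eigenvalues (with algebraic multiplicities) are λ = 2 with multiplicity 5.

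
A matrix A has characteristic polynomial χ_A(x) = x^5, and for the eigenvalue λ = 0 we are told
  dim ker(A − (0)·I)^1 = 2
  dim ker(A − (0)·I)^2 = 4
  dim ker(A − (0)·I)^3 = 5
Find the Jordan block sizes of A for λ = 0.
Block sizes for λ = 0: [3, 2]

From the dimensions of kernels of powers, the number of Jordan blocks of size at least j is d_j − d_{j−1} where d_j = dim ker(N^j) (with d_0 = 0). Computing the differences gives [2, 2, 1].
The number of blocks of size exactly k is (#blocks of size ≥ k) − (#blocks of size ≥ k + 1), so the partition is: 1 block(s) of size 2, 1 block(s) of size 3.
In nonincreasing order the block sizes are [3, 2].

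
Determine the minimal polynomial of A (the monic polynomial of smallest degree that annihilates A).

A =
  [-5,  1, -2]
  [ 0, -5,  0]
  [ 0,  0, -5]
x^2 + 10*x + 25

The characteristic polynomial is χ_A(x) = (x + 5)^3, so the eigenvalues are known. The minimal polynomial is
  m_A(x) = Π_λ (x − λ)^{k_λ}
where k_λ is the size of the *largest* Jordan block for λ (equivalently, the smallest k with (A − λI)^k v = 0 for every generalised eigenvector v of λ).

  λ = -5: largest Jordan block has size 2, contributing (x + 5)^2

So m_A(x) = (x + 5)^2 = x^2 + 10*x + 25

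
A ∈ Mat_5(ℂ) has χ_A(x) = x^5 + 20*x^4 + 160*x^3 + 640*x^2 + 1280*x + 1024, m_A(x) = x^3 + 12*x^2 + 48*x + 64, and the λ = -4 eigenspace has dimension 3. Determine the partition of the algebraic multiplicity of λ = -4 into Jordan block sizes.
Block sizes for λ = -4: [3, 1, 1]

Step 1 — from the characteristic polynomial, algebraic multiplicity of λ = -4 is 5. From dim ker(A − (-4)·I) = 3, there are exactly 3 Jordan blocks for λ = -4.
Step 2 — from the minimal polynomial, the factor (x + 4)^3 tells us the largest block for λ = -4 has size 3.
Step 3 — with total size 5, 3 blocks, and largest block 3, the block sizes (in nonincreasing order) are [3, 1, 1].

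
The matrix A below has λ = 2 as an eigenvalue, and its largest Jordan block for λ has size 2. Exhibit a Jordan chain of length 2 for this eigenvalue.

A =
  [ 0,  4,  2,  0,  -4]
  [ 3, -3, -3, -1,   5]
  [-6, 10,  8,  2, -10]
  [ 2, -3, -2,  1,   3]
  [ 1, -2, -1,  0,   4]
A Jordan chain for λ = 2 of length 2:
v_1 = (-2, 3, -6, 2, 1)ᵀ
v_2 = (1, 0, 0, 0, 0)ᵀ

Let N = A − (2)·I. We want v_2 with N^2 v_2 = 0 but N^1 v_2 ≠ 0; then v_{j-1} := N · v_j for j = 2, …, 2.

Pick v_2 = (1, 0, 0, 0, 0)ᵀ.
Then v_1 = N · v_2 = (-2, 3, -6, 2, 1)ᵀ.

Sanity check: (A − (2)·I) v_1 = (0, 0, 0, 0, 0)ᵀ = 0. ✓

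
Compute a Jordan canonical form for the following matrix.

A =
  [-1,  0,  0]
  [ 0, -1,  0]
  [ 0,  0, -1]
J_1(-1) ⊕ J_1(-1) ⊕ J_1(-1)

The characteristic polynomial is
  det(x·I − A) = x^3 + 3*x^2 + 3*x + 1 = (x + 1)^3

Eigenvalues and multiplicities (the geometric multiplicity of λ is n − rank(A − λI), which equals the number of Jordan blocks for λ):
  λ = -1: algebraic multiplicity = 3, geometric multiplicity = 3

Determining the block sizes for each eigenvalue:
  λ = -1: gm = am = 3, so every block has size 1 → block sizes [1, 1, 1]

Assembling the blocks gives a Jordan form
J =
  [-1,  0,  0]
  [ 0, -1,  0]
  [ 0,  0, -1]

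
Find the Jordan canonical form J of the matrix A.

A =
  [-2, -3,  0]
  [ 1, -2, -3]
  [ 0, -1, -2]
J_3(-2)

The characteristic polynomial is
  det(x·I − A) = x^3 + 6*x^2 + 12*x + 8 = (x + 2)^3

Eigenvalues and multiplicities (the geometric multiplicity of λ is n − rank(A − λI), which equals the number of Jordan blocks for λ):
  λ = -2: algebraic multiplicity = 3, geometric multiplicity = 1

Determining the block sizes for each eigenvalue:
  λ = -2: one block (gm = 1), so the single block has size am = 3 → block sizes [3]

Assembling the blocks gives a Jordan form
J =
  [-2,  1,  0]
  [ 0, -2,  1]
  [ 0,  0, -2]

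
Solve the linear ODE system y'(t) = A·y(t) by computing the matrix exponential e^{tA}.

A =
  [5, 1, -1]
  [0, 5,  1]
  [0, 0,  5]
e^{tA} =
  [exp(5*t), t*exp(5*t), t^2*exp(5*t)/2 - t*exp(5*t)]
  [0, exp(5*t), t*exp(5*t)]
  [0, 0, exp(5*t)]

Strategy: write A = P · J · P⁻¹ where J is a Jordan canonical form, so e^{tA} = P · e^{tJ} · P⁻¹, and e^{tJ} can be computed block-by-block.

A has Jordan form
J =
  [5, 1, 0]
  [0, 5, 1]
  [0, 0, 5]
(up to reordering of blocks).

Per-block formulas:
  For a 3×3 Jordan block J_3(5): exp(t · J_3(5)) = e^(5t)·(I + t·N + (t^2/2)·N^2), where N is the 3×3 nilpotent shift.

After assembling e^{tJ} and conjugating by P, we get:

e^{tA} =
  [exp(5*t), t*exp(5*t), t^2*exp(5*t)/2 - t*exp(5*t)]
  [0, exp(5*t), t*exp(5*t)]
  [0, 0, exp(5*t)]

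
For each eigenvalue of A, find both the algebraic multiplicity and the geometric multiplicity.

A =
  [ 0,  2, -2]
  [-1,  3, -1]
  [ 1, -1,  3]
λ = 2: alg = 3, geom = 2

Step 1 — factor the characteristic polynomial to read off the algebraic multiplicities:
  χ_A(x) = (x - 2)^3

Step 2 — compute geometric multiplicities via the rank-nullity identity g(λ) = n − rank(A − λI):
  rank(A − (2)·I) = 1, so dim ker(A − (2)·I) = n − 1 = 2

Summary:
  λ = 2: algebraic multiplicity = 3, geometric multiplicity = 2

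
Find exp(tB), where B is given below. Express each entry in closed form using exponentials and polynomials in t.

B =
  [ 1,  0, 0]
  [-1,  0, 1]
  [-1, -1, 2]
e^{tB} =
  [exp(t), 0, 0]
  [-t*exp(t), -t*exp(t) + exp(t), t*exp(t)]
  [-t*exp(t), -t*exp(t), t*exp(t) + exp(t)]

Strategy: write B = P · J · P⁻¹ where J is a Jordan canonical form, so e^{tB} = P · e^{tJ} · P⁻¹, and e^{tJ} can be computed block-by-block.

B has Jordan form
J =
  [1, 1, 0]
  [0, 1, 0]
  [0, 0, 1]
(up to reordering of blocks).

Per-block formulas:
  For a 1×1 block at λ = 1: exp(t · [1]) = [e^(1t)].
  For a 2×2 Jordan block J_2(1): exp(t · J_2(1)) = e^(1t)·(I + t·N), where N is the 2×2 nilpotent shift.

After assembling e^{tJ} and conjugating by P, we get:

e^{tB} =
  [exp(t), 0, 0]
  [-t*exp(t), -t*exp(t) + exp(t), t*exp(t)]
  [-t*exp(t), -t*exp(t), t*exp(t) + exp(t)]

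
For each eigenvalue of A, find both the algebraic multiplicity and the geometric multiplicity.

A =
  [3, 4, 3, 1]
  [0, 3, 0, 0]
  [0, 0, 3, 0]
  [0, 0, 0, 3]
λ = 3: alg = 4, geom = 3

Step 1 — factor the characteristic polynomial to read off the algebraic multiplicities:
  χ_A(x) = (x - 3)^4

Step 2 — compute geometric multiplicities via the rank-nullity identity g(λ) = n − rank(A − λI):
  rank(A − (3)·I) = 1, so dim ker(A − (3)·I) = n − 1 = 3

Summary:
  λ = 3: algebraic multiplicity = 4, geometric multiplicity = 3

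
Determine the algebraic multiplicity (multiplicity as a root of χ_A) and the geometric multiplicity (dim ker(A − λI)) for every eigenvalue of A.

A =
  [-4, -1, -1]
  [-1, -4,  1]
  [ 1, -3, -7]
λ = -5: alg = 3, geom = 1

Step 1 — factor the characteristic polynomial to read off the algebraic multiplicities:
  χ_A(x) = (x + 5)^3

Step 2 — compute geometric multiplicities via the rank-nullity identity g(λ) = n − rank(A − λI):
  rank(A − (-5)·I) = 2, so dim ker(A − (-5)·I) = n − 2 = 1

Summary:
  λ = -5: algebraic multiplicity = 3, geometric multiplicity = 1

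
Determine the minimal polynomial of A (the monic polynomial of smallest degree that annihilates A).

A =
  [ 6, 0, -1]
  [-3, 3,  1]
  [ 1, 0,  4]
x^3 - 13*x^2 + 55*x - 75

The characteristic polynomial is χ_A(x) = (x - 5)^2*(x - 3), so the eigenvalues are known. The minimal polynomial is
  m_A(x) = Π_λ (x − λ)^{k_λ}
where k_λ is the size of the *largest* Jordan block for λ (equivalently, the smallest k with (A − λI)^k v = 0 for every generalised eigenvector v of λ).

  λ = 3: largest Jordan block has size 1, contributing (x − 3)
  λ = 5: largest Jordan block has size 2, contributing (x − 5)^2

So m_A(x) = (x - 5)^2*(x - 3) = x^3 - 13*x^2 + 55*x - 75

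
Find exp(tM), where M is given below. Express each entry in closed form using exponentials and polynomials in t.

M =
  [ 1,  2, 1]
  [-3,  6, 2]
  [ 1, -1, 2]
e^{tM} =
  [-t^2*exp(3*t)/2 - 2*t*exp(3*t) + exp(3*t), t^2*exp(3*t)/2 + 2*t*exp(3*t), t^2*exp(3*t)/2 + t*exp(3*t)]
  [-t^2*exp(3*t)/2 - 3*t*exp(3*t), t^2*exp(3*t)/2 + 3*t*exp(3*t) + exp(3*t), t^2*exp(3*t)/2 + 2*t*exp(3*t)]
  [t*exp(3*t), -t*exp(3*t), -t*exp(3*t) + exp(3*t)]

Strategy: write M = P · J · P⁻¹ where J is a Jordan canonical form, so e^{tM} = P · e^{tJ} · P⁻¹, and e^{tJ} can be computed block-by-block.

M has Jordan form
J =
  [3, 1, 0]
  [0, 3, 1]
  [0, 0, 3]
(up to reordering of blocks).

Per-block formulas:
  For a 3×3 Jordan block J_3(3): exp(t · J_3(3)) = e^(3t)·(I + t·N + (t^2/2)·N^2), where N is the 3×3 nilpotent shift.

After assembling e^{tJ} and conjugating by P, we get:

e^{tM} =
  [-t^2*exp(3*t)/2 - 2*t*exp(3*t) + exp(3*t), t^2*exp(3*t)/2 + 2*t*exp(3*t), t^2*exp(3*t)/2 + t*exp(3*t)]
  [-t^2*exp(3*t)/2 - 3*t*exp(3*t), t^2*exp(3*t)/2 + 3*t*exp(3*t) + exp(3*t), t^2*exp(3*t)/2 + 2*t*exp(3*t)]
  [t*exp(3*t), -t*exp(3*t), -t*exp(3*t) + exp(3*t)]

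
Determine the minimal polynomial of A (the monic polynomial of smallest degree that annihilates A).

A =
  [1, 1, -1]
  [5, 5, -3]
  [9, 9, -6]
x^3

The characteristic polynomial is χ_A(x) = x^3, so the eigenvalues are known. The minimal polynomial is
  m_A(x) = Π_λ (x − λ)^{k_λ}
where k_λ is the size of the *largest* Jordan block for λ (equivalently, the smallest k with (A − λI)^k v = 0 for every generalised eigenvector v of λ).

  λ = 0: largest Jordan block has size 3, contributing (x − 0)^3

So m_A(x) = x^3 = x^3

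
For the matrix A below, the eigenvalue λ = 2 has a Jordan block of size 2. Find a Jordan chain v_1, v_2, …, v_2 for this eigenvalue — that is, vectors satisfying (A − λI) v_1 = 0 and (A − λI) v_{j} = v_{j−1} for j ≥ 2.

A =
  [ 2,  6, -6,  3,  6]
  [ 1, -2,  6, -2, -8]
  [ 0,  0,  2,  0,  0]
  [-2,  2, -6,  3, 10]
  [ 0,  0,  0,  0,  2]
A Jordan chain for λ = 2 of length 2:
v_1 = (0, 1, 0, -2, 0)ᵀ
v_2 = (1, 0, 0, 0, 0)ᵀ

Let N = A − (2)·I. We want v_2 with N^2 v_2 = 0 but N^1 v_2 ≠ 0; then v_{j-1} := N · v_j for j = 2, …, 2.

Pick v_2 = (1, 0, 0, 0, 0)ᵀ.
Then v_1 = N · v_2 = (0, 1, 0, -2, 0)ᵀ.

Sanity check: (A − (2)·I) v_1 = (0, 0, 0, 0, 0)ᵀ = 0. ✓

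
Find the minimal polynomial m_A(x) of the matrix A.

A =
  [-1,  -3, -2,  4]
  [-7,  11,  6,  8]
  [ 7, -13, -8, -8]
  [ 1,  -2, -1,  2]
x^4 - 4*x^3 - 12*x^2 + 32*x + 64

The characteristic polynomial is χ_A(x) = (x - 4)^2*(x + 2)^2, so the eigenvalues are known. The minimal polynomial is
  m_A(x) = Π_λ (x − λ)^{k_λ}
where k_λ is the size of the *largest* Jordan block for λ (equivalently, the smallest k with (A − λI)^k v = 0 for every generalised eigenvector v of λ).

  λ = -2: largest Jordan block has size 2, contributing (x + 2)^2
  λ = 4: largest Jordan block has size 2, contributing (x − 4)^2

So m_A(x) = (x - 4)^2*(x + 2)^2 = x^4 - 4*x^3 - 12*x^2 + 32*x + 64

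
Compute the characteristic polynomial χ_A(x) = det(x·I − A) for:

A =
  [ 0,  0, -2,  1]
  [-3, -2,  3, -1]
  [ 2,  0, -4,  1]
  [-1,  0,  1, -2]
x^4 + 8*x^3 + 24*x^2 + 32*x + 16

Expanding det(x·I − A) (e.g. by cofactor expansion or by noting that A is similar to its Jordan form J, which has the same characteristic polynomial as A) gives
  χ_A(x) = x^4 + 8*x^3 + 24*x^2 + 32*x + 16
which factors as (x + 2)^4. The eigenvalues (with algebraic multiplicities) are λ = -2 with multiplicity 4.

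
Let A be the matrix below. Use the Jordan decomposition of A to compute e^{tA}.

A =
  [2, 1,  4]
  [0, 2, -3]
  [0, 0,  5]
e^{tA} =
  [exp(2*t), t*exp(2*t), t*exp(2*t) + exp(5*t) - exp(2*t)]
  [0, exp(2*t), -exp(5*t) + exp(2*t)]
  [0, 0, exp(5*t)]

Strategy: write A = P · J · P⁻¹ where J is a Jordan canonical form, so e^{tA} = P · e^{tJ} · P⁻¹, and e^{tJ} can be computed block-by-block.

A has Jordan form
J =
  [2, 1, 0]
  [0, 2, 0]
  [0, 0, 5]
(up to reordering of blocks).

Per-block formulas:
  For a 2×2 Jordan block J_2(2): exp(t · J_2(2)) = e^(2t)·(I + t·N), where N is the 2×2 nilpotent shift.
  For a 1×1 block at λ = 5: exp(t · [5]) = [e^(5t)].

After assembling e^{tJ} and conjugating by P, we get:

e^{tA} =
  [exp(2*t), t*exp(2*t), t*exp(2*t) + exp(5*t) - exp(2*t)]
  [0, exp(2*t), -exp(5*t) + exp(2*t)]
  [0, 0, exp(5*t)]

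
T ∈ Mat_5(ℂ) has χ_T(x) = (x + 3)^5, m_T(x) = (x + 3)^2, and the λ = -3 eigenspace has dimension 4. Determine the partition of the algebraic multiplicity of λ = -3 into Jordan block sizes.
Block sizes for λ = -3: [2, 1, 1, 1]

Step 1 — from the characteristic polynomial, algebraic multiplicity of λ = -3 is 5. From dim ker(T − (-3)·I) = 4, there are exactly 4 Jordan blocks for λ = -3.
Step 2 — from the minimal polynomial, the factor (x + 3)^2 tells us the largest block for λ = -3 has size 2.
Step 3 — with total size 5, 4 blocks, and largest block 2, the block sizes (in nonincreasing order) are [2, 1, 1, 1].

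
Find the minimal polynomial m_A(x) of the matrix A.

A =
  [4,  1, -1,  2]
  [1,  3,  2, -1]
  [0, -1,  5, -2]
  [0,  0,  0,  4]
x^3 - 12*x^2 + 48*x - 64

The characteristic polynomial is χ_A(x) = (x - 4)^4, so the eigenvalues are known. The minimal polynomial is
  m_A(x) = Π_λ (x − λ)^{k_λ}
where k_λ is the size of the *largest* Jordan block for λ (equivalently, the smallest k with (A − λI)^k v = 0 for every generalised eigenvector v of λ).

  λ = 4: largest Jordan block has size 3, contributing (x − 4)^3

So m_A(x) = (x - 4)^3 = x^3 - 12*x^2 + 48*x - 64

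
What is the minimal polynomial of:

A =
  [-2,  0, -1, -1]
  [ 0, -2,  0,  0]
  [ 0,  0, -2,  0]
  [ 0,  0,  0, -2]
x^2 + 4*x + 4

The characteristic polynomial is χ_A(x) = (x + 2)^4, so the eigenvalues are known. The minimal polynomial is
  m_A(x) = Π_λ (x − λ)^{k_λ}
where k_λ is the size of the *largest* Jordan block for λ (equivalently, the smallest k with (A − λI)^k v = 0 for every generalised eigenvector v of λ).

  λ = -2: largest Jordan block has size 2, contributing (x + 2)^2

So m_A(x) = (x + 2)^2 = x^2 + 4*x + 4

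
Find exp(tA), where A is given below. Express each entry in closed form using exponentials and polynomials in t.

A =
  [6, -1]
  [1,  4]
e^{tA} =
  [t*exp(5*t) + exp(5*t), -t*exp(5*t)]
  [t*exp(5*t), -t*exp(5*t) + exp(5*t)]

Strategy: write A = P · J · P⁻¹ where J is a Jordan canonical form, so e^{tA} = P · e^{tJ} · P⁻¹, and e^{tJ} can be computed block-by-block.

A has Jordan form
J =
  [5, 1]
  [0, 5]
(up to reordering of blocks).

Per-block formulas:
  For a 2×2 Jordan block J_2(5): exp(t · J_2(5)) = e^(5t)·(I + t·N), where N is the 2×2 nilpotent shift.

After assembling e^{tJ} and conjugating by P, we get:

e^{tA} =
  [t*exp(5*t) + exp(5*t), -t*exp(5*t)]
  [t*exp(5*t), -t*exp(5*t) + exp(5*t)]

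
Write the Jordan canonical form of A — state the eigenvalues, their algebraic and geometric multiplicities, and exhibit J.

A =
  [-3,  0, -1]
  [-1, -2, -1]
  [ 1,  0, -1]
J_2(-2) ⊕ J_1(-2)

The characteristic polynomial is
  det(x·I − A) = x^3 + 6*x^2 + 12*x + 8 = (x + 2)^3

Eigenvalues and multiplicities (the geometric multiplicity of λ is n − rank(A − λI), which equals the number of Jordan blocks for λ):
  λ = -2: algebraic multiplicity = 3, geometric multiplicity = 2

Determining the block sizes for each eigenvalue:
  λ = -2: 2 blocks summing to 3 forces exactly one block of size 2 and the rest size 1 → block sizes [2, 1]

Assembling the blocks gives a Jordan form
J =
  [-2,  1,  0]
  [ 0, -2,  0]
  [ 0,  0, -2]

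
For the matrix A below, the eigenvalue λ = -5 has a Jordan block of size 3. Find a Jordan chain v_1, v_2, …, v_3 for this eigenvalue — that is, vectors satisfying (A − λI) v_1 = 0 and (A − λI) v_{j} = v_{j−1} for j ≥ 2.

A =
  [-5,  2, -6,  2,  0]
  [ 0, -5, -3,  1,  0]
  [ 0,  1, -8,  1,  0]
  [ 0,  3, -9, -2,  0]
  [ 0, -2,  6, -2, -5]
A Jordan chain for λ = -5 of length 3:
v_1 = (-6, 0, -3, -9, 6)ᵀ
v_2 = (-6, -3, -3, -9, 6)ᵀ
v_3 = (0, 0, 1, 0, 0)ᵀ

Let N = A − (-5)·I. We want v_3 with N^3 v_3 = 0 but N^2 v_3 ≠ 0; then v_{j-1} := N · v_j for j = 3, …, 2.

Pick v_3 = (0, 0, 1, 0, 0)ᵀ.
Then v_2 = N · v_3 = (-6, -3, -3, -9, 6)ᵀ.
Then v_1 = N · v_2 = (-6, 0, -3, -9, 6)ᵀ.

Sanity check: (A − (-5)·I) v_1 = (0, 0, 0, 0, 0)ᵀ = 0. ✓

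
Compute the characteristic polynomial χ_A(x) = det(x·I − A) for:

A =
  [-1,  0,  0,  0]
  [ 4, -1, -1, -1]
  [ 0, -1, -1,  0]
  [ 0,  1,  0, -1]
x^4 + 4*x^3 + 6*x^2 + 4*x + 1

Expanding det(x·I − A) (e.g. by cofactor expansion or by noting that A is similar to its Jordan form J, which has the same characteristic polynomial as A) gives
  χ_A(x) = x^4 + 4*x^3 + 6*x^2 + 4*x + 1
which factors as (x + 1)^4. The eigenvalues (with algebraic multiplicities) are λ = -1 with multiplicity 4.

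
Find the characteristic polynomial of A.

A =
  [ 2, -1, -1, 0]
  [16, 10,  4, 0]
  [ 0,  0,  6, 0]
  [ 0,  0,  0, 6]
x^4 - 24*x^3 + 216*x^2 - 864*x + 1296

Expanding det(x·I − A) (e.g. by cofactor expansion or by noting that A is similar to its Jordan form J, which has the same characteristic polynomial as A) gives
  χ_A(x) = x^4 - 24*x^3 + 216*x^2 - 864*x + 1296
which factors as (x - 6)^4. The eigenvalues (with algebraic multiplicities) are λ = 6 with multiplicity 4.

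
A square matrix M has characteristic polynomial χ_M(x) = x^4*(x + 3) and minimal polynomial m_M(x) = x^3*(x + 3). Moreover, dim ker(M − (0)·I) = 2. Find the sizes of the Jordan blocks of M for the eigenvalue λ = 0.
Block sizes for λ = 0: [3, 1]

Step 1 — from the characteristic polynomial, algebraic multiplicity of λ = 0 is 4. From dim ker(M − (0)·I) = 2, there are exactly 2 Jordan blocks for λ = 0.
Step 2 — from the minimal polynomial, the factor (x − 0)^3 tells us the largest block for λ = 0 has size 3.
Step 3 — with total size 4, 2 blocks, and largest block 3, the block sizes (in nonincreasing order) are [3, 1].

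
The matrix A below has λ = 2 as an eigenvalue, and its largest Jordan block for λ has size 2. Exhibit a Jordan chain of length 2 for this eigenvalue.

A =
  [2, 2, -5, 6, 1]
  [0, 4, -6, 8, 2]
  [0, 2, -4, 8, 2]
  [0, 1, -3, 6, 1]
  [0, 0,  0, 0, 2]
A Jordan chain for λ = 2 of length 2:
v_1 = (2, 2, 2, 1, 0)ᵀ
v_2 = (0, 1, 0, 0, 0)ᵀ

Let N = A − (2)·I. We want v_2 with N^2 v_2 = 0 but N^1 v_2 ≠ 0; then v_{j-1} := N · v_j for j = 2, …, 2.

Pick v_2 = (0, 1, 0, 0, 0)ᵀ.
Then v_1 = N · v_2 = (2, 2, 2, 1, 0)ᵀ.

Sanity check: (A − (2)·I) v_1 = (0, 0, 0, 0, 0)ᵀ = 0. ✓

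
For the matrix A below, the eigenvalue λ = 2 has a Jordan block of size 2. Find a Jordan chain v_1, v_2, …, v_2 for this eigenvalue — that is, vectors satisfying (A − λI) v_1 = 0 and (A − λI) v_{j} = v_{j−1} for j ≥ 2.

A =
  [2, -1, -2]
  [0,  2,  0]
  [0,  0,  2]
A Jordan chain for λ = 2 of length 2:
v_1 = (-1, 0, 0)ᵀ
v_2 = (0, 1, 0)ᵀ

Let N = A − (2)·I. We want v_2 with N^2 v_2 = 0 but N^1 v_2 ≠ 0; then v_{j-1} := N · v_j for j = 2, …, 2.

Pick v_2 = (0, 1, 0)ᵀ.
Then v_1 = N · v_2 = (-1, 0, 0)ᵀ.

Sanity check: (A − (2)·I) v_1 = (0, 0, 0)ᵀ = 0. ✓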